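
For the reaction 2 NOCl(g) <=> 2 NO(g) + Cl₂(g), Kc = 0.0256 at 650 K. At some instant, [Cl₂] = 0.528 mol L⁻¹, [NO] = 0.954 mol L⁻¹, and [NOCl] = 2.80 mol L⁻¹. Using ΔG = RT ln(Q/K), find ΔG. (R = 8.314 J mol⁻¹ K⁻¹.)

ΔG = 4.72 kJ/mol

Qc = [NO]²·[Cl₂] / [NOCl]² = (0.954)²·(0.528) / (2.80)² = 0.0613
ΔG = RT ln(Qc/Kc) = (8.314 J mol⁻¹ K⁻¹)(650 K) × ln(0.0613/0.0256)
   = (5.404 kJ/mol)(0.8732) = 4.72 kJ/mol
ΔG > 0, so the forward reaction is non-spontaneous (proceeds in reverse).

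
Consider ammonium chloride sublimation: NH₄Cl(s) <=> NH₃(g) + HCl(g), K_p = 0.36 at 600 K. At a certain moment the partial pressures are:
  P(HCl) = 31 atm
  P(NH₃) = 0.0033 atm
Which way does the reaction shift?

(NH₄Cl is a pure solid — omitted from Q_p.)
Q_p = P(NH₃)·P(HCl) = (0.0033)·(31) = 0.10
Q_p = 0.10 < K_p = 0.36, so the forward reaction proceeds.

to the right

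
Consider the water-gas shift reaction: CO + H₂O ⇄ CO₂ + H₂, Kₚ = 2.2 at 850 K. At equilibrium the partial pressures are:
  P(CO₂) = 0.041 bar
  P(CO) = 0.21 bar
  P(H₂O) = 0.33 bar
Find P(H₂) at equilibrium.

P(H₂) = 3.7 bar

At equilibrium, Kₚ = P(CO₂)·P(H₂) / (P(CO)·P(H₂O)) = 2.2.
(0.041)·(P(H₂)) / ((0.21)·(0.33)) = 2.2
P(H₂) = 3.72 = 3.7 bar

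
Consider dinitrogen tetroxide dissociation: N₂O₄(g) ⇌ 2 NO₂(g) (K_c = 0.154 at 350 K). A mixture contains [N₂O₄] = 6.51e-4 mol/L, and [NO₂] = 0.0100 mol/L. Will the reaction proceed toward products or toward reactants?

Q_c = [NO₂]² / [N₂O₄] = (0.0100)² / (6.51e-4) = 0.154
Q_c = 0.154 = K_c, so the system is already at equilibrium.

no net change (already at equilibrium)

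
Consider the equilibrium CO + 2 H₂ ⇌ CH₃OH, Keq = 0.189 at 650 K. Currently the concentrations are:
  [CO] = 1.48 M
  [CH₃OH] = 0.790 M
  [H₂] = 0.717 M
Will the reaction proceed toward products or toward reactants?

Q = [CH₃OH] / ([CO]·[H₂]²) = (0.790) / ((1.48)·(0.717)²) = 1.04
Q = 1.04 > Keq = 0.189, so the reverse reaction proceeds.

toward reactants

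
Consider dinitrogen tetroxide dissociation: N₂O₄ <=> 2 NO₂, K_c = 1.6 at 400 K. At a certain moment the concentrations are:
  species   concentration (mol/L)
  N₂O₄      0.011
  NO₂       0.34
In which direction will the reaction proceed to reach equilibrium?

Q_c = [NO₂]² / [N₂O₄] = (0.34)² / (0.011) = 11
Q_c = 11 > K_c = 1.6, so the reverse reaction proceeds.

toward reactants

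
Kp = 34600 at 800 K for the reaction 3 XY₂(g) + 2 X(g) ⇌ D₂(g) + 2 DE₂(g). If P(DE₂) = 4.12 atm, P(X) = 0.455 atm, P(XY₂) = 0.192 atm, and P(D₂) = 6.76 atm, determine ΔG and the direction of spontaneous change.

ΔG = 5.43 kJ/mol; the forward reaction is non-spontaneous

Qp = P(D₂)·P(DE₂)² / (P(XY₂)³·P(X)²) = (6.76)·(4.12)² / ((0.192)³·(0.455)²) = 78300
ΔG = RT ln(Qp/Kp) = (8.314 J mol⁻¹ K⁻¹)(800 K) × ln(78300/34600)
   = (6.651 kJ/mol)(0.8167) = 5.43 kJ/mol
ΔG > 0, so the forward reaction is non-spontaneous (proceeds in reverse).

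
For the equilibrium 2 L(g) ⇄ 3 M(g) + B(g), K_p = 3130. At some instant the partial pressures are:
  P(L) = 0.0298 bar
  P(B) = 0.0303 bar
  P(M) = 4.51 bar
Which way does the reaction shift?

Q_p = P(M)³·P(B) / P(L)² = (4.51)³·(0.0303) / (0.0298)² = 3130
Q_p = 3130 = K_p, so the system is already at equilibrium.

neither direction; the system is at equilibrium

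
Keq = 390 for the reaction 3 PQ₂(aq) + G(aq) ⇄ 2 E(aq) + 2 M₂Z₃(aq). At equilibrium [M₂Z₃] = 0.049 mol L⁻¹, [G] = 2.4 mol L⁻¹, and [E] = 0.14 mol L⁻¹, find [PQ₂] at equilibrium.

At equilibrium, Keq = [E]²·[M₂Z₃]² / ([PQ₂]³·[G]) = 390.
(0.14)²·(0.049)² / (([PQ₂])³·(2.4)) = 390
[PQ₂]³ = 5.03e-8 ⇒ [PQ₂] = 0.0037 mol L⁻¹

[PQ₂] = 0.0037 mol L⁻¹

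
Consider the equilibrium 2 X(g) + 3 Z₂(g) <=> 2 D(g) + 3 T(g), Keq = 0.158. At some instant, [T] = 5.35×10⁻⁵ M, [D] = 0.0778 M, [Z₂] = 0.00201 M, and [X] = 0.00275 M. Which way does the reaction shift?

Q = [D]²·[T]³ / ([X]²·[Z₂]³) = (0.0778)²·(5.35×10⁻⁵)³ / ((0.00275)²·(0.00201)³) = 0.0151
Q = 0.0151 < Keq = 0.158, so the forward reaction proceeds.

in the forward direction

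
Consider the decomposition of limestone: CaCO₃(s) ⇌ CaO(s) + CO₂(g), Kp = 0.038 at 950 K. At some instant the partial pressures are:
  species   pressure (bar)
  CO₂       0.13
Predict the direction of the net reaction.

to the left

(CaCO₃, CaO are pure solids — omitted from Qp.)
Qp = P(CO₂) = 0.13
Qp = 0.13 > Kp = 0.038, so the reverse reaction proceeds.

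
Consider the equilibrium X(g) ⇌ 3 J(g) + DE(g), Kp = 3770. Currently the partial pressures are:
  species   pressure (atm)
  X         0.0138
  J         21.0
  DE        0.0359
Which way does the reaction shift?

Qp = P(J)³·P(DE) / P(X) = (21.0)³·(0.0359) / (0.0138) = 24100
Qp = 24100 > Kp = 3770, so the reverse reaction proceeds.

reverse (toward reactants)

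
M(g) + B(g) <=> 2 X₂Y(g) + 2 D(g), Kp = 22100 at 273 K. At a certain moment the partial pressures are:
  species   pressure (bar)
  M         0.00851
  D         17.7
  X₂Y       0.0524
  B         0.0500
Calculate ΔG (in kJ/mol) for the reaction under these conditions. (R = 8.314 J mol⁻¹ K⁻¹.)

ΔG = -5.43 kJ/mol

Qp = P(X₂Y)²·P(D)² / (P(M)·P(B)) = (0.0524)²·(17.7)² / ((0.00851)·(0.0500)) = 2020
ΔG = RT ln(Qp/Kp) = (8.314 J mol⁻¹ K⁻¹)(273 K) × ln(2020/22100)
   = (2.270 kJ/mol)(-2.392) = -5.43 kJ/mol
ΔG < 0, so the forward reaction is spontaneous (proceeds forward).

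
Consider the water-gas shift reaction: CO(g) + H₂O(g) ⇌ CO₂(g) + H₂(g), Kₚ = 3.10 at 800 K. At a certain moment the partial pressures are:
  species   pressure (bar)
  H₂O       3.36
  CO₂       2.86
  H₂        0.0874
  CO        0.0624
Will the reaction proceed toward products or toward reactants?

Qₚ = P(CO₂)·P(H₂) / (P(CO)·P(H₂O)) = (2.86)·(0.0874) / ((0.0624)·(3.36)) = 1.19
Qₚ = 1.19 < Kₚ = 3.10, so the forward reaction proceeds.

in the forward direction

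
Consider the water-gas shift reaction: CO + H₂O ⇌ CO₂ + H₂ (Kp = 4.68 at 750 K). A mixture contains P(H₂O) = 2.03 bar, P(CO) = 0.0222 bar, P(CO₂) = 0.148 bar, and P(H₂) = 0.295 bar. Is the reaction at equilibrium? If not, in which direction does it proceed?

Qp = P(CO₂)·P(H₂) / (P(CO)·P(H₂O)) = (0.148)·(0.295) / ((0.0222)·(2.03)) = 0.969
Qp = 0.969 < Kp = 4.68, so the forward reaction proceeds.

to the right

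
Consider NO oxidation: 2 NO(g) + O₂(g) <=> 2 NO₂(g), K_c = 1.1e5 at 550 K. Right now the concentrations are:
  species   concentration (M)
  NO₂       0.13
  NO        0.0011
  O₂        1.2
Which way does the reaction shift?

to the right

Q_c = [NO₂]² / ([NO]²·[O₂]) = (0.13)² / ((0.0011)²·(1.2)) = 12000
Q_c = 12000 < K_c = 1.1e5, so the forward reaction proceeds.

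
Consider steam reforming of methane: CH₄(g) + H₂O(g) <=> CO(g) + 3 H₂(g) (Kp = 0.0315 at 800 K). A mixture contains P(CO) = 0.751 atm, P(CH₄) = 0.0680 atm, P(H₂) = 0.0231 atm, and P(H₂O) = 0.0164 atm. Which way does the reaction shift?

Qp = P(CO)·P(H₂)³ / (P(CH₄)·P(H₂O)) = (0.751)·(0.0231)³ / ((0.0680)·(0.0164)) = 0.00830
Qp = 0.00830 < Kp = 0.0315, so the forward reaction proceeds.

in the forward direction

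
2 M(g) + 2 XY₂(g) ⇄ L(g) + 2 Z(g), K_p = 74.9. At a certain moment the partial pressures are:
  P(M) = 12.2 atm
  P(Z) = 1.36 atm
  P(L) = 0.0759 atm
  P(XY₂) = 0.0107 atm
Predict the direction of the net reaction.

forward (toward products)

Q_p = P(L)·P(Z)² / (P(M)²·P(XY₂)²) = (0.0759)·(1.36)² / ((12.2)²·(0.0107)²) = 8.24
Q_p = 8.24 < K_p = 74.9, so the forward reaction proceeds.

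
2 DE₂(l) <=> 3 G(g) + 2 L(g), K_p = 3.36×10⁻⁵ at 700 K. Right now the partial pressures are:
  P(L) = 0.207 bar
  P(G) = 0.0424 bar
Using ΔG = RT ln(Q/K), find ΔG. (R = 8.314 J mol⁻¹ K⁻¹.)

ΔG = -13.6 kJ/mol

(DE₂ is a pure liquid — omitted from Q_p.)
Q_p = P(G)³·P(L)² = (0.0424)³·(0.207)² = 3.27×10⁻⁶
ΔG = RT ln(Q_p/K_p) = (8.314 J mol⁻¹ K⁻¹)(700 K) × ln(3.27×10⁻⁶/3.36×10⁻⁵)
   = (5.820 kJ/mol)(-2.330) = -13.6 kJ/mol
ΔG < 0, so the forward reaction is spontaneous (proceeds forward).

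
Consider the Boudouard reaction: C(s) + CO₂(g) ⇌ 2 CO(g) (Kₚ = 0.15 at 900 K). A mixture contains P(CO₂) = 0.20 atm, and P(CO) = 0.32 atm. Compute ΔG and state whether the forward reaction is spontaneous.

ΔG = 9.19 kJ/mol; the forward reaction is non-spontaneous

(C is a pure solid — omitted from Qₚ.)
Qₚ = P(CO)² / P(CO₂) = (0.32)² / (0.20) = 0.512
ΔG = RT ln(Qₚ/Kₚ) = (8.314 J mol⁻¹ K⁻¹)(900 K) × ln(0.512/0.15)
   = (7.483 kJ/mol)(1.228) = 9.19 kJ/mol
ΔG > 0, so the forward reaction is non-spontaneous (proceeds in reverse).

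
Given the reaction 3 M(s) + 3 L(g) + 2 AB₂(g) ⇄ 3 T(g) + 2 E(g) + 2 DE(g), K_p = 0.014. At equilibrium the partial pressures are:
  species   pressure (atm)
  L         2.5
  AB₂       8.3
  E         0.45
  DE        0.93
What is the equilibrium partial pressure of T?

P(T) = 4.4 atm

(M is a pure solid — omitted from K_p.)
At equilibrium, K_p = P(T)³·P(E)²·P(DE)² / (P(L)³·P(AB₂)²) = 0.014.
(P(T))³·(0.45)²·(0.93)² / ((2.5)³·(8.3)²) = 0.014
P(T)³ = 86.0 ⇒ P(T) = 4.4 atm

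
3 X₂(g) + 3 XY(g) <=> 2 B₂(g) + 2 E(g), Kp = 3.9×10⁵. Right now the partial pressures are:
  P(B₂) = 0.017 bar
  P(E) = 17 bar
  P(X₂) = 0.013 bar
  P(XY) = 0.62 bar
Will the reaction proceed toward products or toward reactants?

in the forward direction

Qp = P(B₂)²·P(E)² / (P(X₂)³·P(XY)³) = (0.017)²·(17)² / ((0.013)³·(0.62)³) = 1.6×10⁵
Qp = 1.6×10⁵ < Kp = 3.9×10⁵, so the forward reaction proceeds.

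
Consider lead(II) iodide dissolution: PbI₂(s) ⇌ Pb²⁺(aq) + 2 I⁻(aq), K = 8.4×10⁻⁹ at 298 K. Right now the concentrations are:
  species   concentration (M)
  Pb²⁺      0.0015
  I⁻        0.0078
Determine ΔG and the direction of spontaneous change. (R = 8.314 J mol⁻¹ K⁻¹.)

ΔG = 5.91 kJ/mol; the forward reaction is non-spontaneous

(PbI₂ is a pure solid — omitted from Q.)
Q = [Pb²⁺]·[I⁻]² = (0.0015)·(0.0078)² = 9.13×10⁻⁸
ΔG = RT ln(Q/K) = (8.314 J mol⁻¹ K⁻¹)(298 K) × ln(9.13×10⁻⁸/8.4×10⁻⁹)
   = (2.478 kJ/mol)(2.386) = 5.91 kJ/mol
ΔG > 0, so the forward reaction is non-spontaneous (proceeds in reverse).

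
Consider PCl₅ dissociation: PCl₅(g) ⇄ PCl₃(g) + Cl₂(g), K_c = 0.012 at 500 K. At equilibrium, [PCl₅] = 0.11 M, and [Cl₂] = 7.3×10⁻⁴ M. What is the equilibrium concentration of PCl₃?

At equilibrium, K_c = [PCl₃]·[Cl₂] / [PCl₅] = 0.012.
([PCl₃])·(7.3×10⁻⁴) / (0.11) = 0.012
[PCl₃] = 1.81 = 1.8 M

[PCl₃] = 1.8 M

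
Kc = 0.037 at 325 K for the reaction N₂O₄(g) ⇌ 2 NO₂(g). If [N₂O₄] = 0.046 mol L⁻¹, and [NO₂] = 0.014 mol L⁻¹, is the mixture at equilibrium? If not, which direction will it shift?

Qc = [NO₂]² / [N₂O₄] = (0.014)² / (0.046) = 0.0043
Qc = 0.0043 < Kc = 0.037: net forward reaction.

no; Q < K, reaction proceeds forward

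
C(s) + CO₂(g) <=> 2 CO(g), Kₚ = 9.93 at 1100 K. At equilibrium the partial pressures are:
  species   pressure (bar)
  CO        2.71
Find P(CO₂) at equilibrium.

P(CO₂) = 0.740 bar

(C is a pure solid — omitted from Kₚ.)
At equilibrium, Kₚ = P(CO)² / P(CO₂) = 9.93.
(2.71)² / (P(CO₂)) = 9.93
P(CO₂) = 0.740 bar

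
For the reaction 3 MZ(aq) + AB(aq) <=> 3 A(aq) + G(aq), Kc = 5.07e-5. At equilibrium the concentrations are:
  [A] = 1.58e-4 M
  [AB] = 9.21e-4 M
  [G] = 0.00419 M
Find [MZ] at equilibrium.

[MZ] = 0.00707 M

At equilibrium, Kc = [A]³·[G] / ([MZ]³·[AB]) = 5.07e-5.
(1.58e-4)³·(0.00419) / (([MZ])³·(9.21e-4)) = 5.07e-5
[MZ]³ = 3.54e-7 ⇒ [MZ] = 0.00707 M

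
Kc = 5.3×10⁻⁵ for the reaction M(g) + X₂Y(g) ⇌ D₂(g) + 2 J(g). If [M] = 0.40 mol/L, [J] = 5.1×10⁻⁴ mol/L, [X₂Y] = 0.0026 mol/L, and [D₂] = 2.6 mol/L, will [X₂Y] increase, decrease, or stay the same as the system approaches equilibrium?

increase

Qc = [D₂]·[J]² / ([M]·[X₂Y]) = (2.6)·(5.1×10⁻⁴)² / ((0.40)·(0.0026)) = 6.5×10⁻⁴
Qc = 6.5×10⁻⁴ > Kc = 5.3×10⁻⁵: net reverse reaction.
X₂Y is a reactant, so it increases.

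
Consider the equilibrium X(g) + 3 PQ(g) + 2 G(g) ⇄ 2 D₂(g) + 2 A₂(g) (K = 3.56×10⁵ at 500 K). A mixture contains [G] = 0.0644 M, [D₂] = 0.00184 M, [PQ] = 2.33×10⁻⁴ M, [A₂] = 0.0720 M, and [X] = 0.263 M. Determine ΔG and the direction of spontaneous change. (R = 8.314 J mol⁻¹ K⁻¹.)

Q = [D₂]²·[A₂]² / ([X]·[PQ]³·[G]²) = (0.00184)²·(0.0720)² / ((0.263)·(2.33×10⁻⁴)³·(0.0644)²) = 1.27×10⁶
ΔG = RT ln(Q/K) = (8.314 J mol⁻¹ K⁻¹)(500 K) × ln(1.27×10⁶/3.56×10⁵)
   = (4.157 kJ/mol)(1.272) = 5.29 kJ/mol
ΔG > 0, so the forward reaction is non-spontaneous (proceeds in reverse).

ΔG = 5.29 kJ/mol; the forward reaction is non-spontaneous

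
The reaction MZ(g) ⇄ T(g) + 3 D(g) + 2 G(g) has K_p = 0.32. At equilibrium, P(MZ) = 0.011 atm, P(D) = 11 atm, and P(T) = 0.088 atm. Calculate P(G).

At equilibrium, K_p = P(T)·P(D)³·P(G)² / P(MZ) = 0.32.
(0.088)·(11)³·(P(G))² / (0.011) = 0.32
P(G)² = 3.01e-5 ⇒ P(G) = 0.0055 atm

P(G) = 0.0055 atm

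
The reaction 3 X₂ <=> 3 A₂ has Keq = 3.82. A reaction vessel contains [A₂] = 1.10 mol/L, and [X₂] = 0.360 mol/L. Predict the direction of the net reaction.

Q = [A₂]³ / [X₂]³ = (1.10)³ / (0.360)³ = 28.5
Q = 28.5 > Keq = 3.82, so the reverse reaction proceeds.

in the reverse direction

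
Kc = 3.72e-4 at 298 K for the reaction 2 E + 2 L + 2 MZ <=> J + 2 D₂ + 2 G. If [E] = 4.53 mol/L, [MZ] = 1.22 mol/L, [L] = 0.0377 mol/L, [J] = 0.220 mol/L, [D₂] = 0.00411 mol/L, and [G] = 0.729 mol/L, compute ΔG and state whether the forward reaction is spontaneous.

Qc = [J]·[D₂]²·[G]² / ([E]²·[L]²·[MZ]²) = (0.220)·(0.00411)²·(0.729)² / ((4.53)²·(0.0377)²·(1.22)²) = 4.55e-5
ΔG = RT ln(Qc/Kc) = (8.314 J mol⁻¹ K⁻¹)(298 K) × ln(4.55e-5/3.72e-4)
   = (2.478 kJ/mol)(-2.101) = -5.21 kJ/mol
ΔG < 0, so the forward reaction is spontaneous (proceeds forward).

ΔG = -5.21 kJ/mol; the forward reaction is spontaneous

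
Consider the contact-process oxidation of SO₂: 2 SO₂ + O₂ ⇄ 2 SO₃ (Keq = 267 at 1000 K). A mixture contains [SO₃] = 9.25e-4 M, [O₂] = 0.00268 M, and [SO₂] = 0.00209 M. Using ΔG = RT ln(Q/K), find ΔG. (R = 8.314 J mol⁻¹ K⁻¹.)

Q = [SO₃]² / ([SO₂]²·[O₂]) = (9.25e-4)² / ((0.00209)²·(0.00268)) = 73.1
ΔG = RT ln(Q/Keq) = (8.314 J mol⁻¹ K⁻¹)(1000 K) × ln(73.1/267)
   = (8.314 kJ/mol)(-1.295) = -10.8 kJ/mol
ΔG < 0, so the forward reaction is spontaneous (proceeds forward).

ΔG = -10.8 kJ/mol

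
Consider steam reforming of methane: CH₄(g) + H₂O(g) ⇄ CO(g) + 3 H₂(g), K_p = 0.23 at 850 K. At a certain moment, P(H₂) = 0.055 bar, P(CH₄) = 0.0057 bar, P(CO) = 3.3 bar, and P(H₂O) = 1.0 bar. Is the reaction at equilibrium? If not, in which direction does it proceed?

Q_p = P(CO)·P(H₂)³ / (P(CH₄)·P(H₂O)) = (3.3)·(0.055)³ / ((0.0057)·(1.0)) = 0.096
Q_p = 0.096 < K_p = 0.23, so the forward reaction proceeds.

to the right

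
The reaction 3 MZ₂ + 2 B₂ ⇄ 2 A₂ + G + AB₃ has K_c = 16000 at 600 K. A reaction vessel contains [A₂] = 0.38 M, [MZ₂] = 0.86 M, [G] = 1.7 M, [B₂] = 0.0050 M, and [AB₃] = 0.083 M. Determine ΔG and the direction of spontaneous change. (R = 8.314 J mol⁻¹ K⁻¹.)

Q_c = [A₂]²·[G]·[AB₃] / ([MZ₂]³·[B₂]²) = (0.38)²·(1.7)·(0.083) / ((0.86)³·(0.0050)²) = 1280
ΔG = RT ln(Q_c/K_c) = (8.314 J mol⁻¹ K⁻¹)(600 K) × ln(1280/16000)
   = (4.988 kJ/mol)(-2.526) = -12.6 kJ/mol
ΔG < 0, so the forward reaction is spontaneous (proceeds forward).

ΔG = -12.6 kJ/mol; the forward reaction is spontaneous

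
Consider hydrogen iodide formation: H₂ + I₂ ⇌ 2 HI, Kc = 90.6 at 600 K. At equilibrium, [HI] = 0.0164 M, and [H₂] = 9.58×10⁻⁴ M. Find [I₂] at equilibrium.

[I₂] = 0.00310 M

At equilibrium, Kc = [HI]² / ([H₂]·[I₂]) = 90.6.
(0.0164)² / ((9.58×10⁻⁴)·([I₂])) = 90.6
[I₂] = 0.00310 M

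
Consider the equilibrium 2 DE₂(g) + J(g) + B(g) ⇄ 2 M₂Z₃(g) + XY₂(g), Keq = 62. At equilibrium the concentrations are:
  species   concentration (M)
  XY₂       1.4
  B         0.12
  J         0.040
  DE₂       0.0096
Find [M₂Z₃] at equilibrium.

At equilibrium, Keq = [M₂Z₃]²·[XY₂] / ([DE₂]²·[J]·[B]) = 62.
([M₂Z₃])²·(1.4) / ((0.0096)²·(0.040)·(0.12)) = 62
[M₂Z₃]² = 1.96×10⁻⁵ ⇒ [M₂Z₃] = 0.0044 M

[M₂Z₃] = 0.0044 M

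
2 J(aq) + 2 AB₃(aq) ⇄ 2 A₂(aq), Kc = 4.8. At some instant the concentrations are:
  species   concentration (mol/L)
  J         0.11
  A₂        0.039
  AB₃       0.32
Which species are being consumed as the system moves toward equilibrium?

J, AB₃ (reactants)

Qc = [A₂]² / ([J]²·[AB₃]²) = (0.039)² / ((0.11)²·(0.32)²) = 1.2
Qc = 1.2 < Kc = 4.8: net forward reaction.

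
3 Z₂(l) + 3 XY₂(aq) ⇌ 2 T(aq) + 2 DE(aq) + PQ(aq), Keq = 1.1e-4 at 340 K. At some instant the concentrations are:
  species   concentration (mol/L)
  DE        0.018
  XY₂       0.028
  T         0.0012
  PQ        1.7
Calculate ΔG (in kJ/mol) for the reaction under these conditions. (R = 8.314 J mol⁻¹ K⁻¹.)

(Z₂ is a pure liquid — omitted from Q.)
Q = [T]²·[DE]²·[PQ] / [XY₂]³ = (0.0012)²·(0.018)²·(1.7) / (0.028)³ = 3.61e-5
ΔG = RT ln(Q/Keq) = (8.314 J mol⁻¹ K⁻¹)(340 K) × ln(3.61e-5/1.1e-4)
   = (2.827 kJ/mol)(-1.114) = -3.15 kJ/mol
ΔG < 0, so the forward reaction is spontaneous (proceeds forward).

ΔG = -3.15 kJ/mol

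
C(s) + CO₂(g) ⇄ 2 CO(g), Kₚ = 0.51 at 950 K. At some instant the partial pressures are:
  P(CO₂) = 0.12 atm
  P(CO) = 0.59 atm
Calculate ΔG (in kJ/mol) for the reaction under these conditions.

ΔG = 13.7 kJ/mol

(C is a pure solid — omitted from Qₚ.)
Qₚ = P(CO)² / P(CO₂) = (0.59)² / (0.12) = 2.90
ΔG = RT ln(Qₚ/Kₚ) = (8.314 J mol⁻¹ K⁻¹)(950 K) × ln(2.90/0.51)
   = (7.898 kJ/mol)(1.738) = 13.7 kJ/mol
ΔG > 0, so the forward reaction is non-spontaneous (proceeds in reverse).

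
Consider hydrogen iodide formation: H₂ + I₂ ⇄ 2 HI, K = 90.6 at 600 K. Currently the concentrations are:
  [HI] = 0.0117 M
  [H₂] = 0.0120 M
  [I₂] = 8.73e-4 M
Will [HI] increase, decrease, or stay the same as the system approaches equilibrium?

Q = [HI]² / ([H₂]·[I₂]) = (0.0117)² / ((0.0120)·(8.73e-4)) = 13.1
Q = 13.1 < K = 90.6: net forward reaction.
HI is a product, so it increases.

increase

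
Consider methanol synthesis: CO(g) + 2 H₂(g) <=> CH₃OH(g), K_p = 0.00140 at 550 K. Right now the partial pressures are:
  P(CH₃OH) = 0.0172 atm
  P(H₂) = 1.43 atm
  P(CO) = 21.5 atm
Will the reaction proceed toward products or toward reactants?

to the right

Q_p = P(CH₃OH) / (P(CO)·P(H₂)²) = (0.0172) / ((21.5)·(1.43)²) = 3.91e-4
Q_p = 3.91e-4 < K_p = 0.00140, so the forward reaction proceeds.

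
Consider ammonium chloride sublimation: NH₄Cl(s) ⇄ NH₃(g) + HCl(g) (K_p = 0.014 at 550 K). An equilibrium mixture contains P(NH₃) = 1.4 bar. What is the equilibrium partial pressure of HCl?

(NH₄Cl is a pure solid — omitted from K_p.)
At equilibrium, K_p = P(NH₃)·P(HCl) = 0.014.
(1.4)·(P(HCl)) = 0.014
P(HCl) = 0.0100 = 0.010 bar

P(HCl) = 0.010 bar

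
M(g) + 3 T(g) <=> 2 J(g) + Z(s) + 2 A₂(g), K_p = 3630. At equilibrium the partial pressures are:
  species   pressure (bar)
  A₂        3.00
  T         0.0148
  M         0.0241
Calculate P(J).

(Z is a pure solid — omitted from K_p.)
At equilibrium, K_p = P(J)²·P(A₂)² / (P(M)·P(T)³) = 3630.
(P(J))²·(3.00)² / ((0.0241)·(0.0148)³) = 3630
P(J)² = 3.15×10⁻⁵ ⇒ P(J) = 0.00561 bar

P(J) = 0.00561 bar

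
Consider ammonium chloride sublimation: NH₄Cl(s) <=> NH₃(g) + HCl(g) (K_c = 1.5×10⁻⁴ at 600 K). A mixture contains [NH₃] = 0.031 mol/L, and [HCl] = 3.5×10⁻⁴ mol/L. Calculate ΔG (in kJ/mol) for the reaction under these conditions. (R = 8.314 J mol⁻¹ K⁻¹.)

ΔG = -13.1 kJ/mol

(NH₄Cl is a pure solid — omitted from Q_c.)
Q_c = [NH₃]·[HCl] = (0.031)·(3.5×10⁻⁴) = 1.08×10⁻⁵
ΔG = RT ln(Q_c/K_c) = (8.314 J mol⁻¹ K⁻¹)(600 K) × ln(1.08×10⁻⁵/1.5×10⁻⁴)
   = (4.988 kJ/mol)(-2.631) = -13.1 kJ/mol
ΔG < 0, so the forward reaction is spontaneous (proceeds forward).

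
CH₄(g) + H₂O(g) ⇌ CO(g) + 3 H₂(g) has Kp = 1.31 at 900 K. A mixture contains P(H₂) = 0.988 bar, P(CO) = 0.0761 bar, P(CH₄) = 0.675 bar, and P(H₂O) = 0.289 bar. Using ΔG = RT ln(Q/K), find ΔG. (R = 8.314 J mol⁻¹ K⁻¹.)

ΔG = -9.34 kJ/mol

Qp = P(CO)·P(H₂)³ / (P(CH₄)·P(H₂O)) = (0.0761)·(0.988)³ / ((0.675)·(0.289)) = 0.376
ΔG = RT ln(Qp/Kp) = (8.314 J mol⁻¹ K⁻¹)(900 K) × ln(0.376/1.31)
   = (7.483 kJ/mol)(-1.248) = -9.34 kJ/mol
ΔG < 0, so the forward reaction is spontaneous (proceeds forward).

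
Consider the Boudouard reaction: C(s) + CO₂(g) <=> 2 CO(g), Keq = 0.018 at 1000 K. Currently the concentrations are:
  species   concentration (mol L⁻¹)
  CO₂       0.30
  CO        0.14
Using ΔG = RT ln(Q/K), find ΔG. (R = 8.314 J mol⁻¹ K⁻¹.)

(C is a pure solid — omitted from Q.)
Q = [CO]² / [CO₂] = (0.14)² / (0.30) = 0.0653
ΔG = RT ln(Q/Keq) = (8.314 J mol⁻¹ K⁻¹)(1000 K) × ln(0.0653/0.018)
   = (8.314 kJ/mol)(1.289) = 10.7 kJ/mol
ΔG > 0, so the forward reaction is non-spontaneous (proceeds in reverse).

ΔG = 10.7 kJ/mol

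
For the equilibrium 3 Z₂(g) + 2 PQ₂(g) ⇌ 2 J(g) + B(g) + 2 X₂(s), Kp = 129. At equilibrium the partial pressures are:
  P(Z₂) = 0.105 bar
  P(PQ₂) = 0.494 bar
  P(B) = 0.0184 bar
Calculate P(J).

P(J) = 1.41 bar

(X₂ is a pure solid — omitted from Kp.)
At equilibrium, Kp = P(J)²·P(B) / (P(Z₂)³·P(PQ₂)²) = 129.
(P(J))²·(0.0184) / ((0.105)³·(0.494)²) = 129
P(J)² = 1.98 ⇒ P(J) = 1.41 bar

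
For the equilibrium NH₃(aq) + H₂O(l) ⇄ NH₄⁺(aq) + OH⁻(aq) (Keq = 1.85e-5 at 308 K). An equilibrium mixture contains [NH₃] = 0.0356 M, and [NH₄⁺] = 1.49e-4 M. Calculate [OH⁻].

[OH⁻] = 0.00442 M

(H₂O is a pure liquid — omitted from Keq.)
At equilibrium, Keq = [NH₄⁺]·[OH⁻] / [NH₃] = 1.85e-5.
(1.49e-4)·([OH⁻]) / (0.0356) = 1.85e-5
[OH⁻] = 0.00442 M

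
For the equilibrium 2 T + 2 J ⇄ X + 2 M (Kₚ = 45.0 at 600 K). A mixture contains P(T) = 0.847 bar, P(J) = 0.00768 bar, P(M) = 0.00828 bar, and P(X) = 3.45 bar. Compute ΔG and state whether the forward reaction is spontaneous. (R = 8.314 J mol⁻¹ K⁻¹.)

Qₚ = P(X)·P(M)² / (P(T)²·P(J)²) = (3.45)·(0.00828)² / ((0.847)²·(0.00768)²) = 5.59
ΔG = RT ln(Qₚ/Kₚ) = (8.314 J mol⁻¹ K⁻¹)(600 K) × ln(5.59/45.0)
   = (4.988 kJ/mol)(-2.086) = -10.4 kJ/mol
ΔG < 0, so the forward reaction is spontaneous (proceeds forward).

ΔG = -10.4 kJ/mol; the forward reaction is spontaneous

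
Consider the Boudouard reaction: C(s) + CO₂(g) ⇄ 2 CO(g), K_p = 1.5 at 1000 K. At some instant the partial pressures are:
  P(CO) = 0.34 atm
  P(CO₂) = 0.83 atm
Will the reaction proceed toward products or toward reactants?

forward (toward products)

(C is a pure solid — omitted from Q_p.)
Q_p = P(CO)² / P(CO₂) = (0.34)² / (0.83) = 0.14
Q_p = 0.14 < K_p = 1.5, so the forward reaction proceeds.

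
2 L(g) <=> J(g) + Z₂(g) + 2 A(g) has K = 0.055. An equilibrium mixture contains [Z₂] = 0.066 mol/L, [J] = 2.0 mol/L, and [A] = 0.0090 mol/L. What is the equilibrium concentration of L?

At equilibrium, K = [J]·[Z₂]·[A]² / [L]² = 0.055.
(2.0)·(0.066)·(0.0090)² / ([L])² = 0.055
[L]² = 1.94×10⁻⁴ ⇒ [L] = 0.014 mol/L

[L] = 0.014 mol/L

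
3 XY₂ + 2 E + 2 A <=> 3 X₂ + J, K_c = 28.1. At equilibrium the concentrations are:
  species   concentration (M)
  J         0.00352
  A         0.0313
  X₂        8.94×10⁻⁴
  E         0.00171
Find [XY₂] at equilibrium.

At equilibrium, K_c = [X₂]³·[J] / ([XY₂]³·[E]²·[A]²) = 28.1.
(8.94×10⁻⁴)³·(0.00352) / (([XY₂])³·(0.00171)²·(0.0313)²) = 28.1
[XY₂]³ = 3.12×10⁻⁵ ⇒ [XY₂] = 0.0315 M

[XY₂] = 0.0315 M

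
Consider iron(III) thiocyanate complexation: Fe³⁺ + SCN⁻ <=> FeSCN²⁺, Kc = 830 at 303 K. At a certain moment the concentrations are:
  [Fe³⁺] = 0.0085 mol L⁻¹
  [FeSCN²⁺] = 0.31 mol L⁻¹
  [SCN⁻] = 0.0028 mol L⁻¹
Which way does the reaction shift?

toward reactants

Qc = [FeSCN²⁺] / ([Fe³⁺]·[SCN⁻]) = (0.31) / ((0.0085)·(0.0028)) = 13000
Qc = 13000 > Kc = 830, so the reverse reaction proceeds.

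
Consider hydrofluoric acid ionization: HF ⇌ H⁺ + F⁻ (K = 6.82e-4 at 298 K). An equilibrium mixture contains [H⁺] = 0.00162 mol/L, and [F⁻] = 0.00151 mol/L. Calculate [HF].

At equilibrium, K = [H⁺]·[F⁻] / [HF] = 6.82e-4.
(0.00162)·(0.00151) / ([HF]) = 6.82e-4
[HF] = 0.00359 mol/L

[HF] = 0.00359 mol/L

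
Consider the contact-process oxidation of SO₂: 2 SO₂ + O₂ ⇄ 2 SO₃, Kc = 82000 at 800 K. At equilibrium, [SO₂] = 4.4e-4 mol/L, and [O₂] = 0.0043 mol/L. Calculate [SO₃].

At equilibrium, Kc = [SO₃]² / ([SO₂]²·[O₂]) = 82000.
([SO₃])² / ((4.4e-4)²·(0.0043)) = 82000
[SO₃]² = 6.83e-5 ⇒ [SO₃] = 0.0083 mol/L

[SO₃] = 0.0083 mol/L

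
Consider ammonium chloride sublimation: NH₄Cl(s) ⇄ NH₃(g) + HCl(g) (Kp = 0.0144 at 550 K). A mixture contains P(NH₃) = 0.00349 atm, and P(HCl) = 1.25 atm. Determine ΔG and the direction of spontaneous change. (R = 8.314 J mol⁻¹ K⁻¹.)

(NH₄Cl is a pure solid — omitted from Qp.)
Qp = P(NH₃)·P(HCl) = (0.00349)·(1.25) = 0.00436
ΔG = RT ln(Qp/Kp) = (8.314 J mol⁻¹ K⁻¹)(550 K) × ln(0.00436/0.0144)
   = (4.573 kJ/mol)(-1.195) = -5.46 kJ/mol
ΔG < 0, so the forward reaction is spontaneous (proceeds forward).

ΔG = -5.46 kJ/mol; the forward reaction is spontaneous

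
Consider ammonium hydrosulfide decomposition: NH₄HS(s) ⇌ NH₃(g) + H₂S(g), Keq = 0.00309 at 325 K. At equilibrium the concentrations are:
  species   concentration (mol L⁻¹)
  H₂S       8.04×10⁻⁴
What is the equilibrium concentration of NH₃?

[NH₃] = 3.84 mol L⁻¹

(NH₄HS is a pure solid — omitted from Keq.)
At equilibrium, Keq = [NH₃]·[H₂S] = 0.00309.
([NH₃])·(8.04×10⁻⁴) = 0.00309
[NH₃] = 3.84 mol L⁻¹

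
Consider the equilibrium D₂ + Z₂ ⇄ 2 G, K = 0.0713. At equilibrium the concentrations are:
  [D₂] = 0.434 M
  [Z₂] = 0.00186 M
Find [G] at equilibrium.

At equilibrium, K = [G]² / ([D₂]·[Z₂]) = 0.0713.
([G])² / ((0.434)·(0.00186)) = 0.0713
[G]² = 5.76e-5 ⇒ [G] = 0.00759 M

[G] = 0.00759 M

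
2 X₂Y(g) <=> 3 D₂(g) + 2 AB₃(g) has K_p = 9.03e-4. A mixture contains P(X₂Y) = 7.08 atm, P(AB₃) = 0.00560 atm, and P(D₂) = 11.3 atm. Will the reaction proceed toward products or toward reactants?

Q_p = P(D₂)³·P(AB₃)² / P(X₂Y)² = (11.3)³·(0.00560)² / (7.08)² = 9.03e-4
Q_p = 9.03e-4 = K_p, so the system is already at equilibrium.

neither direction; the system is at equilibrium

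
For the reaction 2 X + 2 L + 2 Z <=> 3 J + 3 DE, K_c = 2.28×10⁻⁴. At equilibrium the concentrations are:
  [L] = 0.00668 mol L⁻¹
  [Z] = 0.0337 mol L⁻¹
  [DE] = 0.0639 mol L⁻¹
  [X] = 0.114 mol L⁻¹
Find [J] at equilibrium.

At equilibrium, K_c = [J]³·[DE]³ / ([X]²·[L]²·[Z]²) = 2.28×10⁻⁴.
([J])³·(0.0639)³ / ((0.114)²·(0.00668)²·(0.0337)²) = 2.28×10⁻⁴
[J]³ = 5.76×10⁻¹⁰ ⇒ [J] = 8.32×10⁻⁴ mol L⁻¹

[J] = 8.32×10⁻⁴ mol L⁻¹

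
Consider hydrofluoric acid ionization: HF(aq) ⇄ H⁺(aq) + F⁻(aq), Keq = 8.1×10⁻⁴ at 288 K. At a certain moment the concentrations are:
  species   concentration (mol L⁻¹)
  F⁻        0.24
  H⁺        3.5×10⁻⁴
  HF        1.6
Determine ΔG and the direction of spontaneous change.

Q = [H⁺]·[F⁻] / [HF] = (3.5×10⁻⁴)·(0.24) / (1.6) = 5.25×10⁻⁵
ΔG = RT ln(Q/Keq) = (8.314 J mol⁻¹ K⁻¹)(288 K) × ln(5.25×10⁻⁵/8.1×10⁻⁴)
   = (2.394 kJ/mol)(-2.736) = -6.55 kJ/mol
ΔG < 0, so the forward reaction is spontaneous (proceeds forward).

ΔG = -6.55 kJ/mol; the forward reaction is spontaneous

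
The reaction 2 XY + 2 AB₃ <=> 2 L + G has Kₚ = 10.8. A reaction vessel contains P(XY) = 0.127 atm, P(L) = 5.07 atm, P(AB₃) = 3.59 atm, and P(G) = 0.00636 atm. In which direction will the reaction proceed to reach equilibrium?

Qₚ = P(L)²·P(G) / (P(XY)²·P(AB₃)²) = (5.07)²·(0.00636) / ((0.127)²·(3.59)²) = 0.786
Qₚ = 0.786 < Kₚ = 10.8, so the forward reaction proceeds.

forward (toward products)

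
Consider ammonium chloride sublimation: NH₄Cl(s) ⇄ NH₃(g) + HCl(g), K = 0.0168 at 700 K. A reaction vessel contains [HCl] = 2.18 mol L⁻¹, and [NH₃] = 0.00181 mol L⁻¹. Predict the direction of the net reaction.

(NH₄Cl is a pure solid — omitted from Q.)
Q = [NH₃]·[HCl] = (0.00181)·(2.18) = 0.00395
Q = 0.00395 < K = 0.0168, so the forward reaction proceeds.

toward products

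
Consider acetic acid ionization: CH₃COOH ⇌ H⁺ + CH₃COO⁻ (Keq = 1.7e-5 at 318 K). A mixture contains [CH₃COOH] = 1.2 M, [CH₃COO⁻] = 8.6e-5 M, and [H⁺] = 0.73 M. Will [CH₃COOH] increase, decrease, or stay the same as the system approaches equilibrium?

Q = [H⁺]·[CH₃COO⁻] / [CH₃COOH] = (0.73)·(8.6e-5) / (1.2) = 5.2e-5
Q = 5.2e-5 > Keq = 1.7e-5: net reverse reaction.
CH₃COOH is a reactant, so it increases.

increase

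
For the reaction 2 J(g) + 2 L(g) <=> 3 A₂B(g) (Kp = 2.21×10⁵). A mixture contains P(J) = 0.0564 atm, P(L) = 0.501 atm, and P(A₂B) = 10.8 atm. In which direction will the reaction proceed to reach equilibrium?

to the left

Qp = P(A₂B)³ / (P(J)²·P(L)²) = (10.8)³ / ((0.0564)²·(0.501)²) = 1.58×10⁶
Qp = 1.58×10⁶ > Kp = 2.21×10⁵, so the reverse reaction proceeds.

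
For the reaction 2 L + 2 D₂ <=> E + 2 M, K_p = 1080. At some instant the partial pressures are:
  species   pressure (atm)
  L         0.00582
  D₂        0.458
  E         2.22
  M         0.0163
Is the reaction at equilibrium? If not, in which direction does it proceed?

forward (toward products)

Q_p = P(E)·P(M)² / (P(L)²·P(D₂)²) = (2.22)·(0.0163)² / ((0.00582)²·(0.458)²) = 83.0
Q_p = 83.0 < K_p = 1080, so the forward reaction proceeds.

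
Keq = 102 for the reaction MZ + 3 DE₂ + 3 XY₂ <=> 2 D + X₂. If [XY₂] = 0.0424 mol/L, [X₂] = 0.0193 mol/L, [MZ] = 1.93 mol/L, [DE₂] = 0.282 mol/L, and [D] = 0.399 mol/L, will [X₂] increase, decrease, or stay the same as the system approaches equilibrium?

decrease

Q = [D]²·[X₂] / ([MZ]·[DE₂]³·[XY₂]³) = (0.399)²·(0.0193) / ((1.93)·(0.282)³·(0.0424)³) = 931
Q = 931 > Keq = 102: net reverse reaction.
X₂ is a product, so it decreases.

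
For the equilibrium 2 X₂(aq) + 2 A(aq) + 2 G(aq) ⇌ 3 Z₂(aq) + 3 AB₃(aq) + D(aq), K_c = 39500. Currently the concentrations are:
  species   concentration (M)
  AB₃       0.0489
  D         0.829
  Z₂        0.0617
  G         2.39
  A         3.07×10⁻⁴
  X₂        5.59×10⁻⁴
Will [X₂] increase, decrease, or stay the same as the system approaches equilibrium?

Q_c = [Z₂]³·[AB₃]³·[D] / ([X₂]²·[A]²·[G]²) = (0.0617)³·(0.0489)³·(0.829) / ((5.59×10⁻⁴)²·(3.07×10⁻⁴)²·(2.39)²) = 1.35×10⁵
Q_c = 1.35×10⁵ > K_c = 39500: net reverse reaction.
X₂ is a reactant, so it increases.

increase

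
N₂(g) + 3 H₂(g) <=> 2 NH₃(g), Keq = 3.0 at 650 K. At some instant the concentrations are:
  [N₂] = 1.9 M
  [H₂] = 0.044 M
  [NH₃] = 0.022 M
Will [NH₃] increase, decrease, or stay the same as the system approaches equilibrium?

stay the same

Q = [NH₃]² / ([N₂]·[H₂]³) = (0.022)² / ((1.9)·(0.044)³) = 3.0
Q = 3.0 = Keq; the system is at equilibrium.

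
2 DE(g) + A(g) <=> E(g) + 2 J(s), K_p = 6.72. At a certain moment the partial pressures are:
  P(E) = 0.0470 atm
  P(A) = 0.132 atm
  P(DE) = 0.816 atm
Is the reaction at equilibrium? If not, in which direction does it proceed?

(J is a pure solid — omitted from Q_p.)
Q_p = P(E) / (P(DE)²·P(A)) = (0.0470) / ((0.816)²·(0.132)) = 0.535
Q_p = 0.535 < K_p = 6.72, so the forward reaction proceeds.

forward (toward products)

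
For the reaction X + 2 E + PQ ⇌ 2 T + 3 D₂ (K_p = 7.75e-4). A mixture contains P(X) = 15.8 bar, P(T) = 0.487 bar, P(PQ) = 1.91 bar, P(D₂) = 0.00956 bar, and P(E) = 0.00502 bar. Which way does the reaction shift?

Q_p = P(T)²·P(D₂)³ / (P(X)·P(E)²·P(PQ)) = (0.487)²·(0.00956)³ / ((15.8)·(0.00502)²·(1.91)) = 2.72e-4
Q_p = 2.72e-4 < K_p = 7.75e-4, so the forward reaction proceeds.

toward products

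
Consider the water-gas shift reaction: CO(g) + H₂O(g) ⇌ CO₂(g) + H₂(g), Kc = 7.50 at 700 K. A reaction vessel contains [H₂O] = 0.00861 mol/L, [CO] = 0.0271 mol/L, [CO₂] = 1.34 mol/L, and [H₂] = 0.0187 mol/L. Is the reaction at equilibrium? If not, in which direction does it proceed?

reverse (toward reactants)

Qc = [CO₂]·[H₂] / ([CO]·[H₂O]) = (1.34)·(0.0187) / ((0.0271)·(0.00861)) = 107
Qc = 107 > Kc = 7.50, so the reverse reaction proceeds.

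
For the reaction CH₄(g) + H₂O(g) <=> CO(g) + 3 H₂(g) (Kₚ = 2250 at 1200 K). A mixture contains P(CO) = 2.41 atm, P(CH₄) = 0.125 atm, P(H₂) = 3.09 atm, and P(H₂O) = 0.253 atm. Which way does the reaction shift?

Qₚ = P(CO)·P(H₂)³ / (P(CH₄)·P(H₂O)) = (2.41)·(3.09)³ / ((0.125)·(0.253)) = 2250
Qₚ = 2250 = Kₚ, so the system is already at equilibrium.

neither direction; the system is at equilibrium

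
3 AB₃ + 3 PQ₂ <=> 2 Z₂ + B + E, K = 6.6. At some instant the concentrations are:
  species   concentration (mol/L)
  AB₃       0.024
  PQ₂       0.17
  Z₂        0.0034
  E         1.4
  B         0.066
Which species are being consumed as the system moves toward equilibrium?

Q = [Z₂]²·[B]·[E] / ([AB₃]³·[PQ₂]³) = (0.0034)²·(0.066)·(1.4) / ((0.024)³·(0.17)³) = 16
Q = 16 > K = 6.6: net reverse reaction.

Z₂, B, E (products)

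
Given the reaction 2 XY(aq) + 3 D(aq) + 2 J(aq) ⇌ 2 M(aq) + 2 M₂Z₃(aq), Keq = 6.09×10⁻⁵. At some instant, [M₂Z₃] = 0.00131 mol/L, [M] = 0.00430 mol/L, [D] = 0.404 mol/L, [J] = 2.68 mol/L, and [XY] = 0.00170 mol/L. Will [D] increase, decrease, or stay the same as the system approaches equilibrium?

Q = [M]²·[M₂Z₃]² / ([XY]²·[D]³·[J]²) = (0.00430)²·(0.00131)² / ((0.00170)²·(0.404)³·(2.68)²) = 2.32×10⁻⁵
Q = 2.32×10⁻⁵ < Keq = 6.09×10⁻⁵: net forward reaction.
D is a reactant, so it decreases.

decrease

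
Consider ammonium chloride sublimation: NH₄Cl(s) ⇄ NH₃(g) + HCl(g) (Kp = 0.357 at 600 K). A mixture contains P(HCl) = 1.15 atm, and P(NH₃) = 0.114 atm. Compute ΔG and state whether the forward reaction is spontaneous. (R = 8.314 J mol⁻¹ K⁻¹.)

(NH₄Cl is a pure solid — omitted from Qp.)
Qp = P(NH₃)·P(HCl) = (0.114)·(1.15) = 0.131
ΔG = RT ln(Qp/Kp) = (8.314 J mol⁻¹ K⁻¹)(600 K) × ln(0.131/0.357)
   = (4.988 kJ/mol)(-1.003) = -5.00 kJ/mol
ΔG < 0, so the forward reaction is spontaneous (proceeds forward).

ΔG = -5.00 kJ/mol; the forward reaction is spontaneous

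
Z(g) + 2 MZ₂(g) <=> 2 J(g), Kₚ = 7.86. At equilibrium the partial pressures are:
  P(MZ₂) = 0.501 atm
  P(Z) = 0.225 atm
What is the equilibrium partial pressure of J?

P(J) = 0.666 atm

At equilibrium, Kₚ = P(J)² / (P(Z)·P(MZ₂)²) = 7.86.
(P(J))² / ((0.225)·(0.501)²) = 7.86
P(J)² = 0.444 ⇒ P(J) = 0.666 atm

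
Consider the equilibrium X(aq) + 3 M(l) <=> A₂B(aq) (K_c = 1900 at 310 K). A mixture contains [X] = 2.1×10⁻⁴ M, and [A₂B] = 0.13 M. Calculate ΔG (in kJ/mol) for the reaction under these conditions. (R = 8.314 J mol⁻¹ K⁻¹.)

ΔG = -2.89 kJ/mol

(M is a pure liquid — omitted from Q_c.)
Q_c = [A₂B] / [X] = (0.13) / (2.1×10⁻⁴) = 619
ΔG = RT ln(Q_c/K_c) = (8.314 J mol⁻¹ K⁻¹)(310 K) × ln(619/1900)
   = (2.577 kJ/mol)(-1.122) = -2.89 kJ/mol
ΔG < 0, so the forward reaction is spontaneous (proceeds forward).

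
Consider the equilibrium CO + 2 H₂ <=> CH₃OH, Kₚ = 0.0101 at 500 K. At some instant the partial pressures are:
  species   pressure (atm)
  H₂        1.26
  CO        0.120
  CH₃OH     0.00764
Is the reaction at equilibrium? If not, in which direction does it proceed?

Qₚ = P(CH₃OH) / (P(CO)·P(H₂)²) = (0.00764) / ((0.120)·(1.26)²) = 0.0401
Qₚ = 0.0401 > Kₚ = 0.0101, so the reverse reaction proceeds.

toward reactants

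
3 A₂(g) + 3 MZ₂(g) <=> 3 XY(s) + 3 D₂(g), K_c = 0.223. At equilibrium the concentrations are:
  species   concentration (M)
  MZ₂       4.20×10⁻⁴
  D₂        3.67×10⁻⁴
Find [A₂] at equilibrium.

(XY is a pure solid — omitted from K_c.)
At equilibrium, K_c = [D₂]³ / ([A₂]³·[MZ₂]³) = 0.223.
(3.67×10⁻⁴)³ / (([A₂])³·(4.20×10⁻⁴)³) = 0.223
[A₂]³ = 2.99 ⇒ [A₂] = 1.44 M

[A₂] = 1.44 M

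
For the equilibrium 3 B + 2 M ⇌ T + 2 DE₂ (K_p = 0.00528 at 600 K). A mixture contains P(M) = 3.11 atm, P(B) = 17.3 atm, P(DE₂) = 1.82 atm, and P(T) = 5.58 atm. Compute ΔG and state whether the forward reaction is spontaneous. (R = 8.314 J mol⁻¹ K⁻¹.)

ΔG = -13.3 kJ/mol; the forward reaction is spontaneous

Q_p = P(T)·P(DE₂)² / (P(B)³·P(M)²) = (5.58)·(1.82)² / ((17.3)³·(3.11)²) = 3.69e-4
ΔG = RT ln(Q_p/K_p) = (8.314 J mol⁻¹ K⁻¹)(600 K) × ln(3.69e-4/0.00528)
   = (4.988 kJ/mol)(-2.661) = -13.3 kJ/mol
ΔG < 0, so the forward reaction is spontaneous (proceeds forward).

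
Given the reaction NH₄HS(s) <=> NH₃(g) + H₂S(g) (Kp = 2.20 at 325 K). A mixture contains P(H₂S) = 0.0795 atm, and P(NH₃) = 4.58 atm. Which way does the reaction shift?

(NH₄HS is a pure solid — omitted from Qp.)
Qp = P(NH₃)·P(H₂S) = (4.58)·(0.0795) = 0.364
Qp = 0.364 < Kp = 2.20, so the forward reaction proceeds.

forward (toward products)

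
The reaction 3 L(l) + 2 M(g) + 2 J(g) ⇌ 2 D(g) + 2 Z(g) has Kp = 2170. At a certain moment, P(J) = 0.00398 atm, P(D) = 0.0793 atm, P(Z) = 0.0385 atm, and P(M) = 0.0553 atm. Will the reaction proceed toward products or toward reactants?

forward (toward products)

(L is a pure liquid — omitted from Qp.)
Qp = P(D)²·P(Z)² / (P(M)²·P(J)²) = (0.0793)²·(0.0385)² / ((0.0553)²·(0.00398)²) = 192
Qp = 192 < Kp = 2170, so the forward reaction proceeds.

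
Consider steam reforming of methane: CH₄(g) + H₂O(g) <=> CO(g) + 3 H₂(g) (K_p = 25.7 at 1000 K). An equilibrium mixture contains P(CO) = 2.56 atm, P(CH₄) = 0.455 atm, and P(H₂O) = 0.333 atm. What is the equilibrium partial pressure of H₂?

At equilibrium, K_p = P(CO)·P(H₂)³ / (P(CH₄)·P(H₂O)) = 25.7.
(2.56)·(P(H₂))³ / ((0.455)·(0.333)) = 25.7
P(H₂)³ = 1.52 ⇒ P(H₂) = 1.15 atm

P(H₂) = 1.15 atm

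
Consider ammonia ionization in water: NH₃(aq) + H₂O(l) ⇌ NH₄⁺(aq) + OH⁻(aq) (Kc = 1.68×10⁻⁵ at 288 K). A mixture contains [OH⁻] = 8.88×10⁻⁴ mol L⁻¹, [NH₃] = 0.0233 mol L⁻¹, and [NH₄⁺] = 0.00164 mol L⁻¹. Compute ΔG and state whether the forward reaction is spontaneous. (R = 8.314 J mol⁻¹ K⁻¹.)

(H₂O is a pure liquid — omitted from Qc.)
Qc = [NH₄⁺]·[OH⁻] / [NH₃] = (0.00164)·(8.88×10⁻⁴) / (0.0233) = 6.25×10⁻⁵
ΔG = RT ln(Qc/Kc) = (8.314 J mol⁻¹ K⁻¹)(288 K) × ln(6.25×10⁻⁵/1.68×10⁻⁵)
   = (2.394 kJ/mol)(1.314) = 3.15 kJ/mol
ΔG > 0, so the forward reaction is non-spontaneous (proceeds in reverse).

ΔG = 3.15 kJ/mol; the forward reaction is non-spontaneous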